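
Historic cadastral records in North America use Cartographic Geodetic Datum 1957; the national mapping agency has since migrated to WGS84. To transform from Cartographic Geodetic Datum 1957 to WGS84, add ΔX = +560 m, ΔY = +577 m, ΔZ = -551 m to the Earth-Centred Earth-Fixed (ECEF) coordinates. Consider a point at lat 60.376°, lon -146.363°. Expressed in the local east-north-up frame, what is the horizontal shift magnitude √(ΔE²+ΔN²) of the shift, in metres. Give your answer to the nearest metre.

445 m

The local east axis at (φ, λ) is (−sin λ, cos λ, 0), so ΔE = −sin(-146.363°)·560 + cos(-146.363°)·577 = -170.19 m.
The local north axis is (−sin φ cos λ, −sin φ sin λ, cos φ), giving ΔN = 405.293 + 277.839 − 272.363 = 410.77 m.
Horizontal magnitude = √(ΔE² + ΔN²) = √((-170.19)² + 410.77²) = 444.63 m.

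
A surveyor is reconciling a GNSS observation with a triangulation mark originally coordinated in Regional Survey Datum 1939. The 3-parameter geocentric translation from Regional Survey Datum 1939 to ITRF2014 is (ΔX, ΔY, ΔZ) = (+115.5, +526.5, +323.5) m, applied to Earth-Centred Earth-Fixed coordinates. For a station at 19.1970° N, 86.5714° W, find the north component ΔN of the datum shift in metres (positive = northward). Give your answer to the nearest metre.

ΔN = 476 m

At φ = 19.1970°, λ = -86.5714°: sin φ = 0.328817, cos φ = 0.944394, sin λ = -0.998210, cos λ = 0.059805.
ΔN = −sin φ cos λ·ΔX − sin φ sin λ·ΔY + cos φ·ΔZ = −(0.328817)(0.059805)(115.5) − (0.328817)(-0.998210)(526.5) + (0.944394)(323.5) = 476.05 m.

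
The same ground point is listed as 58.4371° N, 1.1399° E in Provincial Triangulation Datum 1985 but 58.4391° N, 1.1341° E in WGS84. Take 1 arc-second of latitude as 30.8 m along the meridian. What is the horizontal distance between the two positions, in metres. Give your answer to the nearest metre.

403 m

Δφ = 58.4391° − 58.4371° = +0.0020°; Δλ = 1.1341° − 1.1399° = -0.0058°.
1° of latitude = 3600 × 30.80 = 110880 m.
ΔN = Δφ × 110880 = 221.8 m; ΔE = Δλ × 110880 × cos(58.4371°) = -0.0058 × 110880 × 0.523434 = -336.6 m.
Distance = √(ΔE² + ΔN²) = √((-336.6)² + 221.8²) = 403.1 m.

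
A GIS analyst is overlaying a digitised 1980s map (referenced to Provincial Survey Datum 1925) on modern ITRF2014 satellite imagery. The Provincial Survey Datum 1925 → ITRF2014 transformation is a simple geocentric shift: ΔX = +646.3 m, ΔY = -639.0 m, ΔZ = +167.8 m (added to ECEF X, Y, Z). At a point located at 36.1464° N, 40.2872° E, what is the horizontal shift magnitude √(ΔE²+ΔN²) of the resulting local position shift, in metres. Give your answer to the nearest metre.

910 m

At φ = 36.1464°, λ = 40.2872°: sin φ = 0.589851, cos φ = 0.807512, sin λ = 0.646619, cos λ = 0.762813.
ΔE = −sin λ·ΔX + cos λ·ΔY = −(0.646619)·(646.3) + (0.762813)·(-639.0) = -905.35 m.
ΔN = −sin φ cos λ·ΔX − sin φ sin λ·ΔY + cos φ·ΔZ = −(0.589851)(0.762813)(646.3) − (0.589851)(0.646619)(-639.0) + (0.807512)(167.8) = 88.42 m.
Horizontal magnitude = √(ΔE² + ΔN²) = √((-905.35)² + 88.42²) = 909.66 m.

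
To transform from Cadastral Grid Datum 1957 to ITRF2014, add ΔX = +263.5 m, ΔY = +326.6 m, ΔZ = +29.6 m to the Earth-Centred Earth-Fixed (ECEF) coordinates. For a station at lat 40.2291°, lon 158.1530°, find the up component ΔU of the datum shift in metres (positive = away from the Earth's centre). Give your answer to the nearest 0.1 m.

At φ = 40.2291°, λ = 158.1530°: sin φ = 0.645846, cos φ = 0.763468, sin λ = 0.372129, cos λ = -0.928181.
ΔU = cos φ cos λ·ΔX + cos φ sin λ·ΔY + sin φ·ΔZ = (0.763468)(-0.928181)(263.5) + (0.763468)(0.372129)(326.6) + (0.645846)(29.6) = -74.82 m.

ΔU = -74.8 m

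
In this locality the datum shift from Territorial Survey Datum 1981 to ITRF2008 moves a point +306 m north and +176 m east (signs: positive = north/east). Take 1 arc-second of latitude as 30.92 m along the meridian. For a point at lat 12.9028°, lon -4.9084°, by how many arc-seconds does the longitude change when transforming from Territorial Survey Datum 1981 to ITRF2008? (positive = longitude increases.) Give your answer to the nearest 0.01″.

Δλ = 5.84″

At latitude 12.9028°, cos φ = 0.974750.
1″ of longitude at this latitude = 30.92 × cos φ = 30.1393 m, so Δλ = 176.0 / 30.1393 = 5.840″.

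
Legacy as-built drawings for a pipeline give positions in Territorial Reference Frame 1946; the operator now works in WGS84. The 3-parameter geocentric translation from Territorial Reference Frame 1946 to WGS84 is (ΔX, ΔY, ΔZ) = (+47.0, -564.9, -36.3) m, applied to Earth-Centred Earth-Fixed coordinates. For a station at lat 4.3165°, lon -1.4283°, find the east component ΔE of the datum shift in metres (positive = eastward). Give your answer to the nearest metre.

At φ = 4.3165°, λ = -1.4283°: sin φ = 0.075266, cos φ = 0.997163, sin λ = -0.024926, cos λ = 0.999689.
ΔE = −sin λ·ΔX + cos λ·ΔY = −(-0.024926)·(47.0) + (0.999689)·(-564.9) = -563.55 m.

ΔE = -564 m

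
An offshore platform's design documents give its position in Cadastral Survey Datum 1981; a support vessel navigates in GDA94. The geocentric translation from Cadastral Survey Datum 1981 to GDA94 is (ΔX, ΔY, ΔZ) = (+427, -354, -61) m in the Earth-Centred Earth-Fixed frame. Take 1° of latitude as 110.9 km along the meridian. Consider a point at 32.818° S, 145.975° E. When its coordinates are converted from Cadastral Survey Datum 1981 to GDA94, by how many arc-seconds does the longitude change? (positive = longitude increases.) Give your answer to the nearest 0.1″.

Δλ = 2.1″

sin φ = -0.541972, cos φ = 0.840396, sin λ = 0.559555, cos λ = -0.828793.
East component: ΔE = −sin λ·ΔX + cos λ·ΔY = −(0.559555)(427) + (-0.828793)(-354) = 54.46 m.
1° of latitude spans 110900 m; at latitude φ, 1° of longitude spans that × cos φ = 93200.0 m, so Δλ = 54.46 / 93200.0 × 3600 = 2.104″.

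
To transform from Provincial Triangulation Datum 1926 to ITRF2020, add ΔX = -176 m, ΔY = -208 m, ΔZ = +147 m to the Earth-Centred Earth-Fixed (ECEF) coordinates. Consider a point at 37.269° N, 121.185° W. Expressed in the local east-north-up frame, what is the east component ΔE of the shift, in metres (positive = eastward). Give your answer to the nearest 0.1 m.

The local east axis at (φ, λ) is (−sin λ, cos λ, 0), so ΔE = −sin(-121.185°)·(-176) + cos(-121.185°)·(-208) = -42.86 m.

ΔE = -42.9 m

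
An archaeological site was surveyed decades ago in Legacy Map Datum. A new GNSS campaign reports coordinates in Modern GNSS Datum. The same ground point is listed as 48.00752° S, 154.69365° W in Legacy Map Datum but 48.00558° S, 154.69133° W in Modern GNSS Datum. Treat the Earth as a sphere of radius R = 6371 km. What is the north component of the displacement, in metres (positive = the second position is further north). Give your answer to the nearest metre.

Δφ = -48.00558° − -48.00752° = +0.00194°; Δλ = -154.69133° − -154.69365° = +0.00232°.
1° along a meridian = πR/180 = 111195 m.
ΔN = Δφ × 111195 = 215.7 m; ΔE = Δλ × 111195 × cos(-48.00752°) = +0.00232 × 111195 × 0.669033 = 172.6 m.

ΔN = 216 m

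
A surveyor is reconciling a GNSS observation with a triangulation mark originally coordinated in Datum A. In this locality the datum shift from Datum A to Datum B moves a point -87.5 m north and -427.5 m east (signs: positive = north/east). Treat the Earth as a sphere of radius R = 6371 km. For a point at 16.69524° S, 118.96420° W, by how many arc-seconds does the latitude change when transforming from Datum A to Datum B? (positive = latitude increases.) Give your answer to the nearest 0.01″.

On a sphere of radius R, 1 rad of latitude = R, so Δφ = ΔN / R = -87.5 / 6371000 = -1.3734e-05 rad = -2.833″.

Δφ = -2.83″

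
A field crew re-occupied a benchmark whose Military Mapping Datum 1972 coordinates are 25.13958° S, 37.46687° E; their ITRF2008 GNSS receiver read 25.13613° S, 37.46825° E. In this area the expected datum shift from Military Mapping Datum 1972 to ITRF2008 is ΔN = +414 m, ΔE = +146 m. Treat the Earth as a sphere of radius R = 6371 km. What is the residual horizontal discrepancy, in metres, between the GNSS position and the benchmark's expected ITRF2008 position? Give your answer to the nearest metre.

Observed coordinate differences: Δφ = +0.00345°, Δλ = +0.00138°.
Converting to metres (1° lat = 111195 m, cos φ = 0.905276): observed ΔN = 383.6 m, observed ΔE = 138.9 m.
Subtracting the expected shift leaves a residual of 383.6 − (414) = -30.4 m north and 138.9 − (146) = -7.1 m east.
Residual distance = √((-30.4)² + (-7.1)²) = 31.2 m.

31 m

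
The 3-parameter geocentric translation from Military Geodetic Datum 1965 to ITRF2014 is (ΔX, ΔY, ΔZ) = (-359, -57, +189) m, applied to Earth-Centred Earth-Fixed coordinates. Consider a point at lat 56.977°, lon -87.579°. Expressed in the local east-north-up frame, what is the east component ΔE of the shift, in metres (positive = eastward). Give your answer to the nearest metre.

The local east axis at (φ, λ) is (−sin λ, cos λ, 0), so ΔE = −sin(-87.579°)·(-359) + cos(-87.579°)·(-57) = -361.09 m.

ΔE = -361 m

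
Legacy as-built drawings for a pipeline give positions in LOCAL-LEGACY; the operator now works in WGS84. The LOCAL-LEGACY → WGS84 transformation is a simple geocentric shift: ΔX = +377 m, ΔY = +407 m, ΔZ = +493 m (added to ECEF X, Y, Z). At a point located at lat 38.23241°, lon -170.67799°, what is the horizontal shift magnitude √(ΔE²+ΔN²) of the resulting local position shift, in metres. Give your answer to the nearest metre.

The local east axis at (φ, λ) is (−sin λ, cos λ, 0), so ΔE = −sin(-170.67799°)·377 + cos(-170.67799°)·407 = -340.56 m.
The local north axis is (−sin φ cos λ, −sin φ sin λ, cos φ), giving ΔN = 230.226 + 40.799 + 387.255 = 658.28 m.
Horizontal magnitude = √(ΔE² + ΔN²) = √((-340.56)² + 658.28²) = 741.16 m.

741 m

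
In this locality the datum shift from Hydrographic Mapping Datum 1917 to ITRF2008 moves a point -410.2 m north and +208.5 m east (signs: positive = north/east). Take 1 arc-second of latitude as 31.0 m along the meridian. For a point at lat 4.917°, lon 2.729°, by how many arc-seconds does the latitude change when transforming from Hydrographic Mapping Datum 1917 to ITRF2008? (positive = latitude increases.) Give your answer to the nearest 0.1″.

Δφ = -13.2″

1″ of latitude = 31.00 m, so Δφ = -410.2 / 31.00 = -13.232″.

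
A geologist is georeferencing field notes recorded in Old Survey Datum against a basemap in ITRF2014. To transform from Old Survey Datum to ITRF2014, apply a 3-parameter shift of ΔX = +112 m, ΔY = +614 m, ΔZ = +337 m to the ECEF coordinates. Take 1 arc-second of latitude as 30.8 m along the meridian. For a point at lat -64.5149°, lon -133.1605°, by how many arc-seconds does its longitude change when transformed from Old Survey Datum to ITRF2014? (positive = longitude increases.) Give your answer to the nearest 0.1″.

sin φ = -0.902697, cos φ = 0.430276, sin λ = -0.729440, cos λ = -0.684044.
East component: ΔE = −sin λ·ΔX + cos λ·ΔY = −(-0.729440)(112) + (-0.684044)(614) = -338.31 m.
1° of latitude spans 3600 × 30.80 = 110880 m; at latitude φ, 1° of longitude spans that × cos φ = 47709.0 m, so Δλ = -338.31 / 47709.0 × 3600 = -25.528″.

Δλ = -25.5″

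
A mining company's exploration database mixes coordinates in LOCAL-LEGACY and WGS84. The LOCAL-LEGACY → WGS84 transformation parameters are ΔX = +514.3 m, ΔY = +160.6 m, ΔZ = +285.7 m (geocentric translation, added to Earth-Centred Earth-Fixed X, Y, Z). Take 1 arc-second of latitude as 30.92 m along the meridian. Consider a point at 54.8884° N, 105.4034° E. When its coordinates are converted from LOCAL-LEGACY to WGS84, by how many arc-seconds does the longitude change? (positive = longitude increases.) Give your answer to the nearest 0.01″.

sin φ = 0.818033, cos φ = 0.575171, sin λ = 0.964080, cos λ = -0.265613.
East component: ΔE = −sin λ·ΔX + cos λ·ΔY = −(0.964080)(514.3) + (-0.265613)(160.6) = -538.48 m.
1° of latitude spans 3600 × 30.92 = 111312 m; at latitude φ, 1° of longitude spans that × cos φ = 64023.4 m, so Δλ = -538.48 / 64023.4 × 3600 = -30.279″.

Δλ = -30.28″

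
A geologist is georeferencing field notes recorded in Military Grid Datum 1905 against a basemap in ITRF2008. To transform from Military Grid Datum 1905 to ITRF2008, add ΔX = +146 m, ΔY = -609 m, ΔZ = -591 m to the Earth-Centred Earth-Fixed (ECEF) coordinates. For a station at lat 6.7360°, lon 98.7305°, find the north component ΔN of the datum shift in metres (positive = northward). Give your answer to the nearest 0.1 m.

ΔN = -513.7 m

The local north axis is (−sin φ cos λ, −sin φ sin λ, cos φ), giving ΔN = 2.599 + 70.605 − 586.920 = -513.72 m.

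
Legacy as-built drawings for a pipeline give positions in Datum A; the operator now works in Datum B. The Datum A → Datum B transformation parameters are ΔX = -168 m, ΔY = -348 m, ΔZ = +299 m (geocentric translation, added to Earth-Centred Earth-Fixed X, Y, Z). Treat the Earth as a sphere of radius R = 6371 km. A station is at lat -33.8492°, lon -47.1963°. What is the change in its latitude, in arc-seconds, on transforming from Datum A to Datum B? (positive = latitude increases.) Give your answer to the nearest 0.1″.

Δφ = 10.6″

sin φ = -0.557009, cos φ = 0.830506, sin λ = -0.733686, cos λ = 0.679489.
North component: ΔN = −sin φ cos λ·ΔX − sin φ sin λ·ΔY + cos φ·ΔZ = −(-0.557009)(0.679489)(-168) − (-0.557009)(-0.733686)(-348) + (0.830506)(299) = 326.95 m.
1° of latitude spans πR/180 = 111195 m, so Δφ = 326.95 / 111195 × 3600 = 10.585″.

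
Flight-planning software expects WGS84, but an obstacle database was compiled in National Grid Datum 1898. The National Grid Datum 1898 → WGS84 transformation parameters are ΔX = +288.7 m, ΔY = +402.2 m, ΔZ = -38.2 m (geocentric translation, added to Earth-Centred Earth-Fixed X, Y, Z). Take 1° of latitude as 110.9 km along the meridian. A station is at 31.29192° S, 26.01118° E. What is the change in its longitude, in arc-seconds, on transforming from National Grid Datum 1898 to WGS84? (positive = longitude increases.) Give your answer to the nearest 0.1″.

Δλ = 8.9″

sin φ = -0.519399, cos φ = 0.854532, sin λ = 0.438547, cos λ = 0.898708.
East component: ΔE = −sin λ·ΔX + cos λ·ΔY = −(0.438547)(288.7) + (0.898708)(402.2) = 234.85 m.
1° of latitude spans 110900 m; at latitude φ, 1° of longitude spans that × cos φ = 94767.6 m, so Δλ = 234.85 / 94767.6 × 3600 = 8.921″.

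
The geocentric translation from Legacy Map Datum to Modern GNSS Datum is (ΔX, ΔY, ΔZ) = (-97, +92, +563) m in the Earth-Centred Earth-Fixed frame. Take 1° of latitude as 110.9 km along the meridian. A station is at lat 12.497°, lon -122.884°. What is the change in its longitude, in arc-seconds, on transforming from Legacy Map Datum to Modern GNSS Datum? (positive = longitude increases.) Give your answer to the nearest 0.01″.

sin φ = 0.216388, cos φ = 0.976307, sin λ = -0.839772, cos λ = -0.542940.
East component: ΔE = −sin λ·ΔX + cos λ·ΔY = −(-0.839772)(-97) + (-0.542940)(92) = -131.41 m.
1° of latitude spans 110900 m; at latitude φ, 1° of longitude spans that × cos φ = 108272.5 m, so Δλ = -131.41 / 108272.5 × 3600 = -4.369″.

Δλ = -4.37″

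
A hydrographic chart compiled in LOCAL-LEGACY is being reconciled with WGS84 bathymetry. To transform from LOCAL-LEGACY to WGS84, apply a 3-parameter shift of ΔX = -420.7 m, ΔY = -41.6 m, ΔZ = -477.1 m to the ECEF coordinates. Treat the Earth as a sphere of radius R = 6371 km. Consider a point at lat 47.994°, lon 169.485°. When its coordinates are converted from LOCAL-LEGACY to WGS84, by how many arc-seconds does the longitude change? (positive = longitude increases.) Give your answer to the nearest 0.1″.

sin φ = 0.743075, cos φ = 0.669208, sin λ = 0.182493, cos λ = -0.983207.
East component: ΔE = −sin λ·ΔX + cos λ·ΔY = −(0.182493)(-420.7) + (-0.983207)(-41.6) = 117.68 m.
1° of latitude spans πR/180 = 111195 m; at latitude φ, 1° of longitude spans that × cos φ = 74412.6 m, so Δλ = 117.68 / 74412.6 × 3600 = 5.693″.

Δλ = 5.7″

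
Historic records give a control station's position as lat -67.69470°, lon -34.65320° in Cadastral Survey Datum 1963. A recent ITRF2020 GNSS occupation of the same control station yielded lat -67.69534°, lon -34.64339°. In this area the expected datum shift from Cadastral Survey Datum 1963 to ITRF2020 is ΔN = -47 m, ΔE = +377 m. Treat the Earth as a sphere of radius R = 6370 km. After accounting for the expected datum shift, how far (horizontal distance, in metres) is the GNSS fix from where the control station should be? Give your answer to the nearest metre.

44 m

Observed coordinate differences: Δφ = -0.00064°, Δλ = +0.00981°.
Converting to metres (1° lat = 111177 m, cos φ = 0.379542): observed ΔN = -71.2 m, observed ΔE = 413.9 m.
Subtracting the expected shift leaves a residual of -71.2 − (-47) = -24.2 m north and 413.9 − (377) = 36.9 m east.
Residual distance = √((-24.2)² + 36.9²) = 44.1 m.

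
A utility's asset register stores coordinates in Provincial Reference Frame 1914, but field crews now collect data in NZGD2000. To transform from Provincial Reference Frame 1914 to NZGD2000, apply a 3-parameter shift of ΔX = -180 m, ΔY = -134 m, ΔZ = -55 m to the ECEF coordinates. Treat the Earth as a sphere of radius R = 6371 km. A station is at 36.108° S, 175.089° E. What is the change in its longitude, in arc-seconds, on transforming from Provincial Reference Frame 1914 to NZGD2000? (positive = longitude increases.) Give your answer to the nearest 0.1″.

sin φ = -0.589309, cos φ = 0.807908, sin λ = 0.085608, cos λ = -0.996329.
East component: ΔE = −sin λ·ΔX + cos λ·ΔY = −(0.085608)(-180) + (-0.996329)(-134) = 148.92 m.
1° of latitude spans πR/180 = 111195 m; at latitude φ, 1° of longitude spans that × cos φ = 89835.2 m, so Δλ = 148.92 / 89835.2 × 3600 = 5.968″.

Δλ = 6.0″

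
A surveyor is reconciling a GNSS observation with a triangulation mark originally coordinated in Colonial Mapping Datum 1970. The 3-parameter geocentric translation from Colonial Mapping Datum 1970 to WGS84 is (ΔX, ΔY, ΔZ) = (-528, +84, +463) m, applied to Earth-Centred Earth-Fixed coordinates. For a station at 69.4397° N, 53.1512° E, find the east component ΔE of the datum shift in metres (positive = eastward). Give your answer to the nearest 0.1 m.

ΔE = 472.9 m

The local east axis at (φ, λ) is (−sin λ, cos λ, 0), so ΔE = −sin(53.1512°)·(-528) + cos(53.1512°)·84 = 472.89 m.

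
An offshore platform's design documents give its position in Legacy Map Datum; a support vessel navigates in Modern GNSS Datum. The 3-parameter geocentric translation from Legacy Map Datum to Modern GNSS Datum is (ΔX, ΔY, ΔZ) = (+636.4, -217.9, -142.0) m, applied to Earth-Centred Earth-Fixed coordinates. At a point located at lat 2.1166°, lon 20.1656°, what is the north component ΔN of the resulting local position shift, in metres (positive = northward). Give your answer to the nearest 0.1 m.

ΔN = -161.2 m

The local north axis is (−sin φ cos λ, −sin φ sin λ, cos φ), giving ΔN = -22.064 + 2.774 − 141.903 = -161.19 m.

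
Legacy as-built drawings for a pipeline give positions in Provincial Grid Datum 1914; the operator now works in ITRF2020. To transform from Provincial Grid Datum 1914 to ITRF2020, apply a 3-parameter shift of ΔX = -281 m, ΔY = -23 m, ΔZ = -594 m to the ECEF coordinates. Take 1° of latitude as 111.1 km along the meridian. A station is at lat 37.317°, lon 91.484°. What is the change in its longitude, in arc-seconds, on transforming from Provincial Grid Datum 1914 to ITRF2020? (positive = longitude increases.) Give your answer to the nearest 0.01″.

sin φ = 0.606224, cos φ = 0.795294, sin λ = 0.999665, cos λ = -0.025898.
East component: ΔE = −sin λ·ΔX + cos λ·ΔY = −(0.999665)(-281) + (-0.025898)(-23) = 281.50 m.
1° of latitude spans 111100 m; at latitude φ, 1° of longitude spans that × cos φ = 88357.1 m, so Δλ = 281.50 / 88357.1 × 3600 = 11.469″.

Δλ = 11.47″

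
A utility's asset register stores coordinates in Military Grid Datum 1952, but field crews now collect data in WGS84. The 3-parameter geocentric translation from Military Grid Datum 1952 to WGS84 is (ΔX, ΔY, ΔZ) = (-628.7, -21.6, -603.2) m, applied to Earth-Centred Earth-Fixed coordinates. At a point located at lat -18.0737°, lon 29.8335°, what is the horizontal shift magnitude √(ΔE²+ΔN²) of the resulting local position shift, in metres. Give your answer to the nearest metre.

At φ = -18.0737°, λ = 29.8335°: sin φ = -0.310240, cos φ = 0.950658, sin λ = 0.497481, cos λ = 0.867475.
ΔE = −sin λ·ΔX + cos λ·ΔY = −(0.497481)·(-628.7) + (0.867475)·(-21.6) = 294.03 m.
ΔN = −sin φ cos λ·ΔX − sin φ sin λ·ΔY + cos φ·ΔZ = −(-0.310240)(0.867475)(-628.7) − (-0.310240)(0.497481)(-21.6) + (0.950658)(-603.2) = -745.97 m.
Horizontal magnitude = √(ΔE² + ΔN²) = √(294.03² + (-745.97)²) = 801.83 m.

802 m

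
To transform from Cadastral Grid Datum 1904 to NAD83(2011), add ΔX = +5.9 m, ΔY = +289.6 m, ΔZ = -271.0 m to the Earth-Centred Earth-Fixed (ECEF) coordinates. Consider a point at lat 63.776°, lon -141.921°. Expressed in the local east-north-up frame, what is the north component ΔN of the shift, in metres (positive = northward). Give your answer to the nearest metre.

ΔN = 45 m

The local north axis is (−sin φ cos λ, −sin φ sin λ, cos φ), giving ΔN = 4.166 + 160.226 − 119.750 = 44.64 m.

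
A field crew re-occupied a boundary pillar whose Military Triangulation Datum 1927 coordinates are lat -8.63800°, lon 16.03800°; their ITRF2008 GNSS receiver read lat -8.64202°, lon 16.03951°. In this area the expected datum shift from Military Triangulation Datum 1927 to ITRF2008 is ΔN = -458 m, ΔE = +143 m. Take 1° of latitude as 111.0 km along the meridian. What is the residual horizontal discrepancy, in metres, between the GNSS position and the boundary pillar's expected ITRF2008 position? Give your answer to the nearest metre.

26 m

Observed coordinate differences: Δφ = -0.00402°, Δλ = +0.00151°.
Converting to metres (1° lat = 111000 m, cos φ = 0.988657): observed ΔN = -446.2 m, observed ΔE = 165.7 m.
Subtracting the expected shift leaves a residual of -446.2 − (-458) = 11.8 m north and 165.7 − (143) = 22.7 m east.
Residual distance = √(11.8² + 22.7²) = 25.6 m.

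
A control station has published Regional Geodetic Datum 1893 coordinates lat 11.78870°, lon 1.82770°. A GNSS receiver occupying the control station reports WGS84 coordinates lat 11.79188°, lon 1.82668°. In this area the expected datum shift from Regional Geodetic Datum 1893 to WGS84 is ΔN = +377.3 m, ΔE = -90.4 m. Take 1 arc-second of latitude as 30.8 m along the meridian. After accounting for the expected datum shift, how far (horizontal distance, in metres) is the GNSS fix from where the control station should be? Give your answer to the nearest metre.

32 m

Observed coordinate differences: Δφ = +0.00318°, Δλ = -0.00102°.
Converting to metres (1° lat = 110880 m, cos φ = 0.978908): observed ΔN = 352.6 m, observed ΔE = -110.7 m.
Subtracting the expected shift leaves a residual of 352.6 − (377.3) = -24.7 m north and -110.7 − (-90.4) = -20.3 m east.
Residual distance = √((-24.7)² + (-20.3)²) = 32.0 m.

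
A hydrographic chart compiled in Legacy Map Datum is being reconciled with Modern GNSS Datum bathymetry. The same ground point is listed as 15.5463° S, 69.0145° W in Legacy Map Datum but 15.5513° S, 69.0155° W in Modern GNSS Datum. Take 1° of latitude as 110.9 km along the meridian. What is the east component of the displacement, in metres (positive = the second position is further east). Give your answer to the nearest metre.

Δφ = -15.5513° − -15.5463° = -0.0050°; Δλ = -69.0155° − -69.0145° = -0.0010°.
ΔN = Δφ × 110900 = -554.5 m; ΔE = Δλ × 110900 × cos(-15.5463°) = -0.0010 × 110900 × 0.963414 = -106.8 m.

ΔE = -107 m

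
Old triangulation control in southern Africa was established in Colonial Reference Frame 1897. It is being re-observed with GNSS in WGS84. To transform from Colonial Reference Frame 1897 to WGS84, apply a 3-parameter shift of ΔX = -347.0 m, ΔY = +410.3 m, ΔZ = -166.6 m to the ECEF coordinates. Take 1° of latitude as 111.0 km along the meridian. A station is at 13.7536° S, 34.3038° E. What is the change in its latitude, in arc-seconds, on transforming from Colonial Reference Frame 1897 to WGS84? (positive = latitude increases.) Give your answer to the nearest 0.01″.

Δφ = -5.68″

sin φ = -0.237747, cos φ = 0.971327, sin λ = 0.563581, cos λ = 0.826061.
North component: ΔN = −sin φ cos λ·ΔX − sin φ sin λ·ΔY + cos φ·ΔZ = −(-0.237747)(0.826061)(-347.0) − (-0.237747)(0.563581)(410.3) + (0.971327)(-166.6) = -175.00 m.
1° of latitude spans 111000 m, so Δφ = -175.00 / 111000 × 3600 = -5.676″.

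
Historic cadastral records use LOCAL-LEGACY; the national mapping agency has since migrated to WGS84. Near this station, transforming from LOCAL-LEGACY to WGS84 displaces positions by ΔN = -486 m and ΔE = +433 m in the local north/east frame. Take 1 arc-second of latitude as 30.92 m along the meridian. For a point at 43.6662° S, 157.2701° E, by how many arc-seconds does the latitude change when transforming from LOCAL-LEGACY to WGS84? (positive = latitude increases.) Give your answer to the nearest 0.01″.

1″ of latitude = 30.92 m, so Δφ = -486.0 / 30.92 = -15.718″.

Δφ = -15.72″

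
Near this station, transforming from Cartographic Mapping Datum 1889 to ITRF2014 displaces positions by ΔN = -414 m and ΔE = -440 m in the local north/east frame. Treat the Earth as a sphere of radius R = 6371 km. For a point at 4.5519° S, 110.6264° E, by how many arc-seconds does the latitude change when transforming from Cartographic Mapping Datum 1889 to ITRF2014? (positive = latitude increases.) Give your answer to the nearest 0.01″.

On a sphere of radius R, 1 rad of latitude = R, so Δφ = ΔN / R = -414.0 / 6371000 = -6.4982e-05 rad = -13.403″.

Δφ = -13.40″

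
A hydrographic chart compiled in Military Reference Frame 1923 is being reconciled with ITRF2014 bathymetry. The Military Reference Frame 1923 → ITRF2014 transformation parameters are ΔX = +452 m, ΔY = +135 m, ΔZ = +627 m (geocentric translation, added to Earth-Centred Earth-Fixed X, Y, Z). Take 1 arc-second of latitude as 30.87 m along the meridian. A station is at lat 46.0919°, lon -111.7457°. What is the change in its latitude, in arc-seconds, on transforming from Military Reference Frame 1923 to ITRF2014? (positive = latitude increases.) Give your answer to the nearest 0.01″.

sin φ = 0.720453, cos φ = 0.693504, sin λ = -0.928837, cos λ = -0.370488.
North component: ΔN = −sin φ cos λ·ΔX − sin φ sin λ·ΔY + cos φ·ΔZ = −(0.720453)(-0.370488)(452) − (0.720453)(-0.928837)(135) + (0.693504)(627) = 645.81 m.
1° of latitude spans 3600 × 30.87 = 111132 m, so Δφ = 645.81 / 111132 × 3600 = 20.920″.

Δφ = 20.92″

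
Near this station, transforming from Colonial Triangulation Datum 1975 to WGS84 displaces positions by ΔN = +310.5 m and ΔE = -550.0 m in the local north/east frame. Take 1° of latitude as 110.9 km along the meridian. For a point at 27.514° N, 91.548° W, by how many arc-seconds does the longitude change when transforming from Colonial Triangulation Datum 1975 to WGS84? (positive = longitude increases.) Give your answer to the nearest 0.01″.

Δλ = -20.13″

At latitude 27.514°, cos φ = 0.886898.
1° of longitude at this latitude = 110.9 × cos φ = 98.36 km, so Δλ = -550.0 / 98357.0 = -0.0055919° = -20.131″.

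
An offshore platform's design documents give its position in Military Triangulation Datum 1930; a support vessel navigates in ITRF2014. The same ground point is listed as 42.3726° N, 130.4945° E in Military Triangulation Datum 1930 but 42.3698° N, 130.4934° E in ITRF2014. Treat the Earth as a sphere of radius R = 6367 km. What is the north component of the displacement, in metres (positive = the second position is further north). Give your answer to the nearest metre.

ΔN = -311 m

Δφ = 42.3698° − 42.3726° = -0.0028°; Δλ = 130.4934° − 130.4945° = -0.0011°.
1° along a meridian = πR/180 = 111125 m.
ΔN = Δφ × 111125 = -311.2 m; ΔE = Δλ × 111125 × cos(42.3726°) = -0.0011 × 111125 × 0.738778 = -90.3 m.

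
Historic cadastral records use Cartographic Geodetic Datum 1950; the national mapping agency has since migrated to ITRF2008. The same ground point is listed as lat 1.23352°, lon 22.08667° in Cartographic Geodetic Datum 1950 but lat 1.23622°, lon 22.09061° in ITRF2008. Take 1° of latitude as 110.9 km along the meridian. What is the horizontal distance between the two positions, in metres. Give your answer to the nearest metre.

530 m

Δφ = 1.23622° − 1.23352° = +0.00270°; Δλ = 22.09061° − 22.08667° = +0.00394°.
ΔN = Δφ × 110900 = 299.4 m; ΔE = Δλ × 110900 × cos(1.23352°) = +0.00394 × 110900 × 0.999768 = 436.8 m.
Distance = √(ΔE² + ΔN²) = √(436.8² + 299.4²) = 529.6 m.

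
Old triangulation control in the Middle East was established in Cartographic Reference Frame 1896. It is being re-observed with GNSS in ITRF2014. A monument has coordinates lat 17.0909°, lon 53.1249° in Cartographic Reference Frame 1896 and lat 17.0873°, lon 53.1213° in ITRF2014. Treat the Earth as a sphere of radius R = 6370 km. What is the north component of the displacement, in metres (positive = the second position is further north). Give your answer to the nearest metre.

ΔN = -400 m

Δφ = 17.0873° − 17.0909° = -0.0036°; Δλ = 53.1213° − 53.1249° = -0.0036°.
1° along a meridian = πR/180 = 111177 m.
ΔN = Δφ × 111177 = -400.2 m; ΔE = Δλ × 111177 × cos(17.0909°) = -0.0036 × 111177 × 0.955840 = -382.6 m.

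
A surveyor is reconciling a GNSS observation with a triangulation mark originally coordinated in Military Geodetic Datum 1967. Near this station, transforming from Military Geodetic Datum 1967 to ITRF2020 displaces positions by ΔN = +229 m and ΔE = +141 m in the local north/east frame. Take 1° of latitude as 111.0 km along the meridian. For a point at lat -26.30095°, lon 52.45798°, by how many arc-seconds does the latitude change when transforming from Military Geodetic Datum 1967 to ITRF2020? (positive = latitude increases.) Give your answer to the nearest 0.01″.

Δφ = 7.43″

1° of latitude = 111.0 km, so Δφ = 229.0 / 111000 = 0.0020631° = 7.427″.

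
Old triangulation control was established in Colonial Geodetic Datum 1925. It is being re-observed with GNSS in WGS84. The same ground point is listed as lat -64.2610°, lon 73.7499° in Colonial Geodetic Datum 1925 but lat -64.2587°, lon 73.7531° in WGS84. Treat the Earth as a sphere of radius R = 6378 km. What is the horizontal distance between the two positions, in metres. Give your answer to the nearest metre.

299 m

Δφ = -64.2587° − -64.2610° = +0.0023°; Δλ = 73.7531° − 73.7499° = +0.0032°.
1° along a meridian = πR/180 = 111317 m.
ΔN = Δφ × 111317 = 256.0 m; ΔE = Δλ × 111317 × cos(-64.2610°) = +0.0032 × 111317 × 0.434272 = 154.7 m.
Distance = √(ΔE² + ΔN²) = √(154.7² + 256.0²) = 299.1 m.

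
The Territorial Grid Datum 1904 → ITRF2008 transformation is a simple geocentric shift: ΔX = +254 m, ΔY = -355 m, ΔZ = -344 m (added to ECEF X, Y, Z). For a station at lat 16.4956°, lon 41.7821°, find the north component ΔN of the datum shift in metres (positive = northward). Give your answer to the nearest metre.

The local north axis is (−sin φ cos λ, −sin φ sin λ, cos φ), giving ΔN = -53.780 + 67.163 − 329.841 = -316.46 m.

ΔN = -316 m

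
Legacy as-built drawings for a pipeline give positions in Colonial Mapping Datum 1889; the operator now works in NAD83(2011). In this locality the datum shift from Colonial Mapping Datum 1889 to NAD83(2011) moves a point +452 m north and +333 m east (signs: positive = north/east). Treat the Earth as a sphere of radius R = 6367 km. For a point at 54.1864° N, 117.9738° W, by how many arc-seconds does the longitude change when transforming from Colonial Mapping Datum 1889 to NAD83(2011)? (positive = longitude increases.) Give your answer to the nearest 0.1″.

At latitude 54.1864°, cos φ = 0.585150.
One radian of longitude at latitude φ spans R cos φ, so Δλ = ΔE / (R cos φ) = 333.0 / (6367000 × 0.585150) = 8.9380e-05 rad = 18.436″.

Δλ = 18.4″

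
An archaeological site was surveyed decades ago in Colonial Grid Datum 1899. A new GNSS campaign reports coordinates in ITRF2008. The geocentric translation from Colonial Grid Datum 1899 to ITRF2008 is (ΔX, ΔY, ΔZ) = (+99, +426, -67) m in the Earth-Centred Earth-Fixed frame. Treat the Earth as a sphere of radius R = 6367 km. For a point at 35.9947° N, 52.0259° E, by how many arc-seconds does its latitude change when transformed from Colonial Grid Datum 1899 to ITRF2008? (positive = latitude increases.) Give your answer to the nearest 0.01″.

Δφ = -9.31″

sin φ = 0.587710, cos φ = 0.809071, sin λ = 0.788289, cos λ = 0.615305.
North component: ΔN = −sin φ cos λ·ΔX − sin φ sin λ·ΔY + cos φ·ΔZ = −(0.587710)(0.615305)(99) − (0.587710)(0.788289)(426) + (0.809071)(-67) = -287.37 m.
1° of latitude spans πR/180 = 111125 m, so Δφ = -287.37 / 111125 × 3600 = -9.310″.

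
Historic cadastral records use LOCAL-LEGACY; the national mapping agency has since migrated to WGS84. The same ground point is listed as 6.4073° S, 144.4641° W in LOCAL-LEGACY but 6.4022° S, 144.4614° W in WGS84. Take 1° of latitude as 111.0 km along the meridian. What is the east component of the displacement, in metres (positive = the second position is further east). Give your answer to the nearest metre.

Δφ = -6.4022° − -6.4073° = +0.0051°; Δλ = -144.4614° − -144.4641° = +0.0027°.
ΔN = Δφ × 111000 = 566.1 m; ΔE = Δλ × 111000 × cos(-6.4073°) = +0.0027 × 111000 × 0.993754 = 297.8 m.

ΔE = 298 m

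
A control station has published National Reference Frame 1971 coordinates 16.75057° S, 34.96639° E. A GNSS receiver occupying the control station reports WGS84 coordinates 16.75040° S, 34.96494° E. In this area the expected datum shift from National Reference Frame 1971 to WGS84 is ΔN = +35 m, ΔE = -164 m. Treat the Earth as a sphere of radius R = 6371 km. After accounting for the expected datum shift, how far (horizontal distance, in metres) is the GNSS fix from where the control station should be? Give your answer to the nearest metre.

19 m

Observed coordinate differences: Δφ = +0.00017°, Δλ = -0.00145°.
Converting to metres (1° lat = 111195 m, cos φ = 0.957568): observed ΔN = 18.9 m, observed ΔE = -154.4 m.
Subtracting the expected shift leaves a residual of 18.9 − (35) = -16.1 m north and -154.4 − (-164) = 9.6 m east.
Residual distance = √((-16.1)² + 9.6²) = 18.7 m.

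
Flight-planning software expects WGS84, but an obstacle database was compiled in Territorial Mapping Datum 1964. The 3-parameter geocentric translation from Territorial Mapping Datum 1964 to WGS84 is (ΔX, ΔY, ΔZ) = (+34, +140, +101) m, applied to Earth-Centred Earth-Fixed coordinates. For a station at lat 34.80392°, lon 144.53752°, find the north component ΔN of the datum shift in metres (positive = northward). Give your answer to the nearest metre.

ΔN = 52 m

At φ = 34.80392°, λ = 144.53752°: sin φ = 0.570770, cos φ = 0.821110, sin λ = 0.580170, cos λ = -0.814496.
ΔN = −sin φ cos λ·ΔX − sin φ sin λ·ΔY + cos φ·ΔZ = −(0.570770)(-0.814496)(34) − (0.570770)(0.580170)(140) + (0.821110)(101) = 52.38 m.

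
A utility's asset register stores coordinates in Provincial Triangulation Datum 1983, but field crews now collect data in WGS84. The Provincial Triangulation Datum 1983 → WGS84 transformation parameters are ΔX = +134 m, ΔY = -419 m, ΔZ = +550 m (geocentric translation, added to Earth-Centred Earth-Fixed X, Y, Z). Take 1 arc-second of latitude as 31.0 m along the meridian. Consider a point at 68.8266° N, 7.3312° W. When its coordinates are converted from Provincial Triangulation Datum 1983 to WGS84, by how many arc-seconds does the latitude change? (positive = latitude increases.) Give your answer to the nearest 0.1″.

sin φ = 0.932492, cos φ = 0.361192, sin λ = -0.127605, cos λ = 0.991825.
North component: ΔN = −sin φ cos λ·ΔX − sin φ sin λ·ΔY + cos φ·ΔZ = −(0.932492)(0.991825)(134) − (0.932492)(-0.127605)(-419) + (0.361192)(550) = 24.87 m.
1° of latitude spans 3600 × 31.00 = 111600 m, so Δφ = 24.87 / 111600 × 3600 = 0.802″.

Δφ = 0.8″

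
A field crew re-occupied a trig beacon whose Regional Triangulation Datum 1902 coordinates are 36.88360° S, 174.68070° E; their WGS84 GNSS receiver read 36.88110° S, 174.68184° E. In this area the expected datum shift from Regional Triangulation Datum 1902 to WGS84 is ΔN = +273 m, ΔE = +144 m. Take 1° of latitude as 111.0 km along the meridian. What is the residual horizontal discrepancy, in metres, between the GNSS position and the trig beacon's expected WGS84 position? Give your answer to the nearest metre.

43 m

Observed coordinate differences: Δφ = +0.00250°, Δλ = +0.00114°.
Converting to metres (1° lat = 111000 m, cos φ = 0.799856): observed ΔN = 277.5 m, observed ΔE = 101.2 m.
Subtracting the expected shift leaves a residual of 277.5 − (273) = 4.5 m north and 101.2 − (144) = -42.8 m east.
Residual distance = √(4.5² + (-42.8)²) = 43.0 m.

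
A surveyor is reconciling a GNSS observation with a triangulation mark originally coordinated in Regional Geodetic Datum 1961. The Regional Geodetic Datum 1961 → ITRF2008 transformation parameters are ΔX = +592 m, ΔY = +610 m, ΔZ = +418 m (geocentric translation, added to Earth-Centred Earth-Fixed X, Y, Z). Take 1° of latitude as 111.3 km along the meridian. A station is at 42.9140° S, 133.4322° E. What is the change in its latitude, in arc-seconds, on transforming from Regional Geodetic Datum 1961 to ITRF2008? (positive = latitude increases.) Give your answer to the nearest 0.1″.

Δφ = 10.7″

sin φ = -0.680900, cos φ = 0.732377, sin λ = 0.726188, cos λ = -0.687496.
North component: ΔN = −sin φ cos λ·ΔX − sin φ sin λ·ΔY + cos φ·ΔZ = −(-0.680900)(-0.687496)(592) − (-0.680900)(0.726188)(610) + (0.732377)(418) = 330.63 m.
1° of latitude spans 111300 m, so Δφ = 330.63 / 111300 × 3600 = 10.694″.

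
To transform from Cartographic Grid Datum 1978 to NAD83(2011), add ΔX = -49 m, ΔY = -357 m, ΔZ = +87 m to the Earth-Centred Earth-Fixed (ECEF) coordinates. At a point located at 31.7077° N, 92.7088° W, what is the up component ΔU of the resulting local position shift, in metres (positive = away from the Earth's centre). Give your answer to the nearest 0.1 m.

The local up (radial) axis is (cos φ cos λ, cos φ sin λ, sin φ), giving ΔU = 1.970 + 303.375 + 45.726 = 351.07 m.

ΔU = 351.1 m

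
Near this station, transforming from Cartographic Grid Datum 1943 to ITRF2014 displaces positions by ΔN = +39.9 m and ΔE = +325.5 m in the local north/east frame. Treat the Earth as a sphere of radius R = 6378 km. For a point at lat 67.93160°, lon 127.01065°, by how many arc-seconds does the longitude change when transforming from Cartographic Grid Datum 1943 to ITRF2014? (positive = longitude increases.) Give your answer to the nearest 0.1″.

At latitude 67.93160°, cos φ = 0.375713.
One radian of longitude at latitude φ spans R cos φ, so Δλ = ΔE / (R cos φ) = 325.5 / (6378000 × 0.375713) = 1.3583e-04 rad = 28.018″.

Δλ = 28.0″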